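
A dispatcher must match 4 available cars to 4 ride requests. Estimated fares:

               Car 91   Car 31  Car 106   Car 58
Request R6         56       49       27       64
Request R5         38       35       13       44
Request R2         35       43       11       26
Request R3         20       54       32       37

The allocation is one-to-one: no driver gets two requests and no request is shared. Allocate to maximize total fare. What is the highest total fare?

This is the linear assignment problem.
Optimal: Car 91→Request R5 ($38), Car 31→Request R2 ($43), Car 106→Request R3 ($32), Car 58→Request R6 ($64) — total 38+43+32+64 = $177.
Row-greedy (each driver in turn takes its best remaining request) gives $149, worse by 28.
Swapping Car 58↔Car 91 (Car 58→Request R5 $44, Car 91→Request R6 $56) loses 2.
No other one-to-one assignment exceeds $177.

Max total: $177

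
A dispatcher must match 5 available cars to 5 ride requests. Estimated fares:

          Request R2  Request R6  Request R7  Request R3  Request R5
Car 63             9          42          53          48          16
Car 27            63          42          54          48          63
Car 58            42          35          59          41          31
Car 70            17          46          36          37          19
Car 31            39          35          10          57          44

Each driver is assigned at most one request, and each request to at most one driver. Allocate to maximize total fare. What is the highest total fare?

This is the linear assignment problem.
Optimal: Car 63→Request R7 ($53), Car 27→Request R5 ($63), Car 58→Request R2 ($42), Car 70→Request R6 ($46), Car 31→Request R3 ($57) — total 53+63+42+46+57 = $261.
Max-entry greedy (repeatedly take the single best remaining cell) gives $241, worse by 20.

Max total: $261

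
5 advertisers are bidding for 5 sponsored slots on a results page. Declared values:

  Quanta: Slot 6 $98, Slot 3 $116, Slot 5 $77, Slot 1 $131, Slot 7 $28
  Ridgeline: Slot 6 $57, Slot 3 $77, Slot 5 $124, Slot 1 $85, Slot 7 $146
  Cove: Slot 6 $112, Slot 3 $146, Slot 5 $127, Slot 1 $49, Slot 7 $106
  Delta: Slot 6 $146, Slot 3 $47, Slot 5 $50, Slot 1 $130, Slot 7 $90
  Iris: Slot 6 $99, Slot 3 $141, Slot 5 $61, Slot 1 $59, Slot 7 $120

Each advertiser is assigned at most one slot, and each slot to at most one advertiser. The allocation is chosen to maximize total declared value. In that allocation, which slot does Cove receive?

This is the linear assignment problem.
Optimal: Quanta→Slot 1 ($131), Ridgeline→Slot 7 ($146), Cove→Slot 5 ($127), Delta→Slot 6 ($146), Iris→Slot 3 ($141) — total 131+146+127+146+141 = $691.
Row-greedy (each advertiser in turn takes its best remaining slot) gives $630, worse by 61.
Swapping Cove↔Iris (Cove→Slot 3 $146, Iris→Slot 5 $61) loses 61.
No other one-to-one assignment exceeds $691.
Cove's own top slot is Slot 3 ($146), but forcing Cove→Slot 3 and reassigning the rest optimally gives only $667 — worse by 24.

Cove receives Slot 5.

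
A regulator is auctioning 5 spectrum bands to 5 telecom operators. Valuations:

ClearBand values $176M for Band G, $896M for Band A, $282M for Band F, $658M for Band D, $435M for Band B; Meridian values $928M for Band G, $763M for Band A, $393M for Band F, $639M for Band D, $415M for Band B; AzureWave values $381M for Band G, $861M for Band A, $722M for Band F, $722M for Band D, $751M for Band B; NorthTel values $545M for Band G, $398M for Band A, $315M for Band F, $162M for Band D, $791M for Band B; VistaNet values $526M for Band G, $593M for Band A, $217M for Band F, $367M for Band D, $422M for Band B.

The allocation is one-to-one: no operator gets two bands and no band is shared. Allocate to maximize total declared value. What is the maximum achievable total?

This is a one-to-one assignment (maximum-weight bipartite matching).
Optimal: ClearBand→Band A ($896M), Meridian→Band G ($928M), AzureWave→Band F ($722M), NorthTel→Band B ($791M), VistaNet→Band D ($367M) — total 896+928+722+791+367 = $3704M.

Max total: $3704M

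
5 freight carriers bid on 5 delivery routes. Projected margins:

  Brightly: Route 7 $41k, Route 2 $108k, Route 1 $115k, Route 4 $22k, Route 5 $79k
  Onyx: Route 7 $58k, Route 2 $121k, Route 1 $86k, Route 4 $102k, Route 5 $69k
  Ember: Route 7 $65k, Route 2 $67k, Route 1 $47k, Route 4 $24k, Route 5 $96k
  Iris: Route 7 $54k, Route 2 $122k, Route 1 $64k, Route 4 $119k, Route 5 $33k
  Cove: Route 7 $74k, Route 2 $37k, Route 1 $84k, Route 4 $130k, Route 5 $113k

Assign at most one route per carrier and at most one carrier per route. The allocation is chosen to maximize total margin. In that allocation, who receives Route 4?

Iris receives Route 4.

Treat this as an assignment problem: match each carrier to one route.
Optimal: Brightly→Route 1 ($115k), Onyx→Route 2 ($121k), Ember→Route 7 ($65k), Iris→Route 4 ($119k), Cove→Route 5 ($113k) — total 115+121+65+119+113 = $533k.
Next-best assignment: Brightly→Route 1, Onyx→Route 2, Ember→Route 5, Iris→Route 4, Cove→Route 7 = $525k.
Iris's own top route is Route 2 ($122k), but forcing Iris→Route 2 and reassigning the rest optimally gives only $521k — worse by 12.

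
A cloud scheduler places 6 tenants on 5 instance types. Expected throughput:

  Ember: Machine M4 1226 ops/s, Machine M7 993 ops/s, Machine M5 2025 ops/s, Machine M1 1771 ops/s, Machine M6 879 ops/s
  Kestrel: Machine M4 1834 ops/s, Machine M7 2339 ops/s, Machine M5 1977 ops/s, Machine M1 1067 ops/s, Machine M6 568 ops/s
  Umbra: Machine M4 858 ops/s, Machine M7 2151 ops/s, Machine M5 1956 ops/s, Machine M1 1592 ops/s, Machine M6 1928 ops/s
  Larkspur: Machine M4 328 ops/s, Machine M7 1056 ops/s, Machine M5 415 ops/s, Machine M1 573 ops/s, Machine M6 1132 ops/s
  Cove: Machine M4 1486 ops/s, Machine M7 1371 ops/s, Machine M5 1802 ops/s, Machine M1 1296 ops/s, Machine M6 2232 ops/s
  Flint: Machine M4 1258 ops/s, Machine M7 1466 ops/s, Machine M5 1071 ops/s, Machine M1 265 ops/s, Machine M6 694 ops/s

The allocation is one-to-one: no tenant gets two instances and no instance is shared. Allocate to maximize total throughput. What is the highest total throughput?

Maximum total: 9556 ops/s

Optimal: Flint→Machine M4 (1258 ops/s), Kestrel→Machine M7 (2339 ops/s), Umbra→Machine M5 (1956 ops/s), Ember→Machine M1 (1771 ops/s), Cove→Machine M6 (2232 ops/s) — total 1258+2339+1956+1771+2232 = 9556 ops/s.
Column-greedy (each instance in turn goes to its best remaining tenant) gives 8438 ops/s, worse by 1118.
Swapping Cove↔Umbra (Cove→Machine M5 1802 ops/s, Umbra→Machine M6 1928 ops/s) loses 458.
Checked against all permutations: 9556 ops/s is optimal.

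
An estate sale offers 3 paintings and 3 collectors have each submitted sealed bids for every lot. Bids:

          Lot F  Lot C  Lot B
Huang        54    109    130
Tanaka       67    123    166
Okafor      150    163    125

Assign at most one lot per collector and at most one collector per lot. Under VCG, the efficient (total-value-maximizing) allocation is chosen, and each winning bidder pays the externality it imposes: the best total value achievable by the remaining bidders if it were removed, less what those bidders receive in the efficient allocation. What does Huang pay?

Efficient allocation: Huang→Lot C ($109), Tanaka→Lot B ($166), Okafor→Lot F ($150); total welfare W = $425.
Huang receives Lot C at value $109, so the others get W − 109 = $316.
Without Huang: best allocation of the remaining 2 bidders over all 3 lots is Tanaka→Lot B ($166), Okafor→Lot C ($163), total $329.
VCG payment = (others' best without Huang) − (others' welfare with Huang) = 329 − 316 = $13.

Huang pays $13.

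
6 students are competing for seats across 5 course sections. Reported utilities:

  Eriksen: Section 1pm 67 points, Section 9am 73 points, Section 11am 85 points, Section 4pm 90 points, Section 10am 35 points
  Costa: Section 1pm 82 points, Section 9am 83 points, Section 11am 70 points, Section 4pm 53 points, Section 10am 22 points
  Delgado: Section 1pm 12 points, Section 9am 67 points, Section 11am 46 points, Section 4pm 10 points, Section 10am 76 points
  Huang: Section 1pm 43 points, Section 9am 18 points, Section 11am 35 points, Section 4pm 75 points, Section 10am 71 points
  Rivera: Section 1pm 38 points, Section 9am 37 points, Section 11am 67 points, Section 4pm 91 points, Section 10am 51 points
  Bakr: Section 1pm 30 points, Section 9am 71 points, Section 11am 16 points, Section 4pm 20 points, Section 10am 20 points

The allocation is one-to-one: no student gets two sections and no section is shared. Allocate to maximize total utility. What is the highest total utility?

Max total: 405 points

Optimal: Costa→Section 1pm (82 points), Bakr→Section 9am (71 points), Eriksen→Section 11am (85 points), Rivera→Section 4pm (91 points), Delgado→Section 10am (76 points) — total 82+71+85+91+76 = 405 points.
Column-greedy (each section in turn goes to its best remaining student) gives 373 points, worse by 32.
Every other assignment is strictly worse.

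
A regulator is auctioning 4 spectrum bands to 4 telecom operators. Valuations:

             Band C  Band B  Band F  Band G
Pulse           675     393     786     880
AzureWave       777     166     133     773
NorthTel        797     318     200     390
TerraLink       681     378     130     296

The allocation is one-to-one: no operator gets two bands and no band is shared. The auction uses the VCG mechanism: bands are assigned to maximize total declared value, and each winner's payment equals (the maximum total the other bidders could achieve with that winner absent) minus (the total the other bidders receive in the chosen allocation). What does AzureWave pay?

Efficient allocation: Pulse→Band F ($786M), AzureWave→Band G ($773M), NorthTel→Band C ($797M), TerraLink→Band B ($378M); total welfare W = $2734M.
AzureWave receives Band G at value $773M, so the others get W − 773 = $1961M.
Without AzureWave: best allocation of the remaining 3 bidders over all 4 bands is Pulse→Band G ($880M), NorthTel→Band C ($797M), TerraLink→Band B ($378M), total $2055M.
VCG payment = (others' best without AzureWave) − (others' welfare with AzureWave) = 2055 − 1961 = $94M.

AzureWave pays $94M.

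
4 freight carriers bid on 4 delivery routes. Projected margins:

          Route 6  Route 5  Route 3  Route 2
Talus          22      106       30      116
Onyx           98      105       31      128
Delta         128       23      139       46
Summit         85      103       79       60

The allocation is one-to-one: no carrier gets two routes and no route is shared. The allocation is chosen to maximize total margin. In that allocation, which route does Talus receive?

Optimal: Talus→Route 5 ($106k), Onyx→Route 2 ($128k), Delta→Route 3 ($139k), Summit→Route 6 ($85k) — total 106+128+139+85 = $458k.
Row-greedy (each carrier in turn takes its best remaining route) gives $445k, worse by 13.
Next-best assignment: Talus→Route 2, Onyx→Route 6, Delta→Route 3, Summit→Route 5 = $456k.
Swapping Onyx↔Delta (Onyx→Route 3 $31k, Delta→Route 2 $46k) loses 190.
Talus's own top route is Route 2 ($116k), but forcing Talus→Route 2 and reassigning the rest optimally gives only $456k — worse by 2.

Talus receives Route 5.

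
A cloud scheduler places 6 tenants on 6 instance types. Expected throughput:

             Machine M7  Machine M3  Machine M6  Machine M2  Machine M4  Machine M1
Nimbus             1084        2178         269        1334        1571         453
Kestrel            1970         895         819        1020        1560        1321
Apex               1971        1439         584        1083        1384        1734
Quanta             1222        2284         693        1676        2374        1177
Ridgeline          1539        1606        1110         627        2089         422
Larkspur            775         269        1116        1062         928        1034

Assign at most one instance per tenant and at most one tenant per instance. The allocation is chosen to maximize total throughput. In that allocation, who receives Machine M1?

Optimal: Nimbus→Machine M3 (2178 ops/s), Kestrel→Machine M7 (1970 ops/s), Apex→Machine M1 (1734 ops/s), Quanta→Machine M2 (1676 ops/s), Ridgeline→Machine M4 (2089 ops/s), Larkspur→Machine M6 (1116 ops/s) — total 2178+1970+1734+1676+2089+1116 = 10763 ops/s.
Column-greedy (each instance in turn goes to its best remaining tenant) gives 10115 ops/s, worse by 648.
Next-best assignment: Nimbus→Machine M2, Kestrel→Machine M7, Apex→Machine M1, Quanta→Machine M3, Ridgeline→Machine M4, Larkspur→Machine M6 = 10527 ops/s.
Apex's own top instance is Machine M7 (1971 ops/s), but forcing Apex→Machine M7 and reassigning the rest optimally gives only 10351 ops/s — worse by 412.

Apex receives Machine M1.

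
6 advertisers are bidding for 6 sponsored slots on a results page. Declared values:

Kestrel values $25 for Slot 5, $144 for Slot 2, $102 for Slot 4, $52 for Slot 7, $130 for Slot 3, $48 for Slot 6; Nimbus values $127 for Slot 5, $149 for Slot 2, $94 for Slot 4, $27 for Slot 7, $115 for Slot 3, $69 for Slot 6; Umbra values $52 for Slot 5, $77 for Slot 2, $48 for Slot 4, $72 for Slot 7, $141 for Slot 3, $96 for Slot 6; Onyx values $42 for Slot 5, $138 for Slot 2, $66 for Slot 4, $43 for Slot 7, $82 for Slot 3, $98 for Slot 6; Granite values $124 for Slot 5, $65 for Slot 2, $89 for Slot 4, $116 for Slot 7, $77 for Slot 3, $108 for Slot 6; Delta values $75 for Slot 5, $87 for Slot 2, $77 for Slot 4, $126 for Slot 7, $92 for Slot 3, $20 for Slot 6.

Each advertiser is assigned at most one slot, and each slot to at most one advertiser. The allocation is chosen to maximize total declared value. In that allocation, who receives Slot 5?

Nimbus receives Slot 5.

Optimal: Kestrel→Slot 4 ($102), Nimbus→Slot 5 ($127), Umbra→Slot 3 ($141), Onyx→Slot 2 ($138), Granite→Slot 6 ($108), Delta→Slot 7 ($126) — total 102+127+141+138+108+126 = $742.
Max-entry greedy (repeatedly take the single best remaining cell) gives $740, worse by 2.
Next-best assignment: Kestrel→Slot 4, Nimbus→Slot 2, Umbra→Slot 3, Onyx→Slot 6, Granite→Slot 5, Delta→Slot 7 = $740.
Every other assignment is strictly worse.
Nimbus's own top slot is Slot 2 ($149), but forcing Nimbus→Slot 2 and reassigning the rest optimally gives only $740 — worse by 2.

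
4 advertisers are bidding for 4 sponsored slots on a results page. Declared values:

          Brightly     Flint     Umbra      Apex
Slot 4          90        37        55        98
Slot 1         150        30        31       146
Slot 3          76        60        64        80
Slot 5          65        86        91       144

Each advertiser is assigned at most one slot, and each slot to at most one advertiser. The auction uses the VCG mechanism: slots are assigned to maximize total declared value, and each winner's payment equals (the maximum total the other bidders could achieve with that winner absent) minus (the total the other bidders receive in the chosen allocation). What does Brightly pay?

Efficient allocation: Brightly→Slot 1 ($150), Flint→Slot 3 ($60), Umbra→Slot 4 ($55), Apex→Slot 5 ($144); total welfare W = $409.
Brightly receives Slot 1 at value $150, so the others get W − 150 = $259.
Without Brightly: best allocation of the remaining 3 bidders over all 4 slots is Flint→Slot 3 ($60), Umbra→Slot 5 ($91), Apex→Slot 1 ($146), total $297.
VCG payment = (others' best without Brightly) − (others' welfare with Brightly) = 297 − 259 = $38.

Brightly pays $38.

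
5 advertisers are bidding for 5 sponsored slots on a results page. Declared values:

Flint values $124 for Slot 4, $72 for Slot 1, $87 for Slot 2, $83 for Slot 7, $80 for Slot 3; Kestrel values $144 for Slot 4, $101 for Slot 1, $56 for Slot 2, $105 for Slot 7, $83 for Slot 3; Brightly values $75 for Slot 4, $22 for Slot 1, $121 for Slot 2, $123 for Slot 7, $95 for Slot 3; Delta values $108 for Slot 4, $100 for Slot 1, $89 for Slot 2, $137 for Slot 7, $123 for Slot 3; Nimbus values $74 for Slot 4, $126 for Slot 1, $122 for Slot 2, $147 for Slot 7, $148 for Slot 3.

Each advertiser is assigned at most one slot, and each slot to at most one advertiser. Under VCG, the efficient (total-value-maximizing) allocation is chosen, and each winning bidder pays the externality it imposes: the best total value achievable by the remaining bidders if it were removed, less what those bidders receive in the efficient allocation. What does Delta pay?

Efficient allocation: Flint→Slot 4 ($124), Kestrel→Slot 1 ($101), Brightly→Slot 2 ($121), Delta→Slot 7 ($137), Nimbus→Slot 3 ($148); total welfare W = $631.
Delta receives Slot 7 at value $137, so the others get W − 137 = $494.
Without Delta: best allocation of the remaining 4 bidders over all 5 slots is Flint→Slot 2 ($87), Kestrel→Slot 4 ($144), Brightly→Slot 7 ($123), Nimbus→Slot 3 ($148), total $502.
VCG payment = (others' best without Delta) − (others' welfare with Delta) = 502 − 494 = $8.

Delta pays $8.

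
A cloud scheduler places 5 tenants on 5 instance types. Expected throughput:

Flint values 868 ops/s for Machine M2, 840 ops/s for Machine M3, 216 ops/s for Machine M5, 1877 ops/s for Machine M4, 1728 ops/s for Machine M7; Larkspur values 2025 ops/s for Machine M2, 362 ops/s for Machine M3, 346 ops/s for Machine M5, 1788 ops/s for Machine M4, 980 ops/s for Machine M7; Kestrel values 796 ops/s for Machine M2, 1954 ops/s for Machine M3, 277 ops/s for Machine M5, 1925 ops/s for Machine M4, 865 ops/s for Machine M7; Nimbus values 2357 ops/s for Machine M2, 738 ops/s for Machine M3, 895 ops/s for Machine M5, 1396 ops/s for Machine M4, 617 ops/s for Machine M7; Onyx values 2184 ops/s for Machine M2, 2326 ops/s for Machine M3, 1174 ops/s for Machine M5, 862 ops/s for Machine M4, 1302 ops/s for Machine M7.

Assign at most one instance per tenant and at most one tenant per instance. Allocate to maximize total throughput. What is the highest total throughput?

Maximum total: 9001 ops/s

Optimal: Flint→Machine M7 (1728 ops/s), Larkspur→Machine M4 (1788 ops/s), Kestrel→Machine M3 (1954 ops/s), Nimbus→Machine M2 (2357 ops/s), Onyx→Machine M5 (1174 ops/s) — total 1728+1788+1954+2357+1174 = 9001 ops/s.
Next-best assignment: Flint→Machine M7, Larkspur→Machine M2, Kestrel→Machine M4, Nimbus→Machine M5, Onyx→Machine M3 = 8899 ops/s.
No other one-to-one assignment exceeds 9001 ops/s.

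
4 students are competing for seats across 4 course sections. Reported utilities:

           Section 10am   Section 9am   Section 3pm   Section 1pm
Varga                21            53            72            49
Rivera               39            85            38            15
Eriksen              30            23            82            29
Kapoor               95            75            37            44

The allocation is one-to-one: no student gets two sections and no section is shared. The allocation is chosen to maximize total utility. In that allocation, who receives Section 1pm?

Varga receives Section 1pm.

This is a one-to-one assignment (maximum-weight bipartite matching).
Optimal: Varga→Section 1pm (49 points), Rivera→Section 9am (85 points), Eriksen→Section 3pm (82 points), Kapoor→Section 10am (95 points) — total 49+85+82+95 = 311 points.
Row-greedy (each student in turn takes its best remaining section) gives 231 points, worse by 80.
Next-best assignment: Varga→Section 3pm, Rivera→Section 9am, Eriksen→Section 1pm, Kapoor→Section 10am = 281 points.
Swapping Kapoor↔Eriksen (Kapoor→Section 3pm 37 points, Eriksen→Section 10am 30 points) loses 110.
Checked against all permutations: 311 points is optimal.
Varga's own top section is Section 3pm (72 points), but forcing Varga→Section 3pm and reassigning the rest optimally gives only 281 points — worse by 30.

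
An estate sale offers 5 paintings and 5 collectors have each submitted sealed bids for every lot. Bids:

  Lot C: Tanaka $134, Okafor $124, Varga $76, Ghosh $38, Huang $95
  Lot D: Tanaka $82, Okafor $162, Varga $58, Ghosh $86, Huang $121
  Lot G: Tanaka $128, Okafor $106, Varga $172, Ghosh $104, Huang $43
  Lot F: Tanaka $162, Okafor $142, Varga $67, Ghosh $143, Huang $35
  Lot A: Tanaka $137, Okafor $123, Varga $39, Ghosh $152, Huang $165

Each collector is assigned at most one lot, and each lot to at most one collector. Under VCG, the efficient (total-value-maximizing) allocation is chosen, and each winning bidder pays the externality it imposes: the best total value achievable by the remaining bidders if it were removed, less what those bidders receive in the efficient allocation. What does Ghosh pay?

Efficient allocation: Tanaka→Lot C ($134), Okafor→Lot D ($162), Varga→Lot G ($172), Ghosh→Lot F ($143), Huang→Lot A ($165); total welfare W = $776.
Ghosh receives Lot F at value $143, so the others get W − 143 = $633.
Without Ghosh: best allocation of the remaining 4 bidders over all 5 lots is Tanaka→Lot F ($162), Okafor→Lot D ($162), Varga→Lot G ($172), Huang→Lot A ($165), total $661.
VCG payment = (others' best without Ghosh) − (others' welfare with Ghosh) = 661 − 633 = $28.

Ghosh pays $28.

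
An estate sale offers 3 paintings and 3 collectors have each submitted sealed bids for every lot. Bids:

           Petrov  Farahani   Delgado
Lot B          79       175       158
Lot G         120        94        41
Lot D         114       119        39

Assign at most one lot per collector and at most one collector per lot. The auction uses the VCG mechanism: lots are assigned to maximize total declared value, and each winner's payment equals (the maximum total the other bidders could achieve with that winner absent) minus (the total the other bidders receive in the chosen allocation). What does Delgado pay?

Efficient allocation: Petrov→Lot G ($120), Farahani→Lot D ($119), Delgado→Lot B ($158); total welfare W = $397.
Delgado receives Lot B at value $158, so the others get W − 158 = $239.
Without Delgado: best allocation of the remaining 2 bidders over all 3 lots is Petrov→Lot G ($120), Farahani→Lot B ($175), total $295.
VCG payment = (others' best without Delgado) − (others' welfare with Delgado) = 295 − 239 = $56.

Delgado pays $56.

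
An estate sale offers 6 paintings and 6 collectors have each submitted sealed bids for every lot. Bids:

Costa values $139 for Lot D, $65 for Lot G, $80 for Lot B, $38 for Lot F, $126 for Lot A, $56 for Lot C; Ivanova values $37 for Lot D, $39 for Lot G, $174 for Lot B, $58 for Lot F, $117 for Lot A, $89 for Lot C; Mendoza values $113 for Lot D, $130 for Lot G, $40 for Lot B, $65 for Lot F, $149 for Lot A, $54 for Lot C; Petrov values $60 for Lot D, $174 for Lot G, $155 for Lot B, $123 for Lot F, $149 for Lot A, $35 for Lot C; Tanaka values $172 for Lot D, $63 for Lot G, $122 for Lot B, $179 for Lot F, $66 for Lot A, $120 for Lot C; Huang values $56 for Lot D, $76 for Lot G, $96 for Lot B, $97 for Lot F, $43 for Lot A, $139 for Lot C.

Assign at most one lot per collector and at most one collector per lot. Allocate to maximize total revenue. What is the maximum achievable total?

Treat this as an assignment problem: match each collector to one lot.
Optimal: Costa→Lot D ($139), Ivanova→Lot B ($174), Mendoza→Lot A ($149), Petrov→Lot G ($174), Tanaka→Lot F ($179), Huang→Lot C ($139) — total 139+174+149+174+179+139 = $954.
Column-greedy (each lot in turn goes to its best remaining collector) gives $822, worse by 132.

Maximum total: $954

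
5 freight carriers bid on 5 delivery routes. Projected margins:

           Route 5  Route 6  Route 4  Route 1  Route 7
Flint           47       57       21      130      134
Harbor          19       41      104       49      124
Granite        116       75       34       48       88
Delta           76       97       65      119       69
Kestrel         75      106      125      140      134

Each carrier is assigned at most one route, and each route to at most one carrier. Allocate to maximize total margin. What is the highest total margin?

Max total: $592k

This is a one-to-one assignment (maximum-weight bipartite matching).
Optimal: Flint→Route 1 ($130k), Harbor→Route 7 ($124k), Granite→Route 5 ($116k), Delta→Route 6 ($97k), Kestrel→Route 4 ($125k) — total 130+124+116+97+125 = $592k.
Row-greedy (each carrier in turn takes its best remaining route) gives $579k, worse by 13.
Swapping Harbor↔Granite (Harbor→Route 5 $19k, Granite→Route 7 $88k) loses 133.
Every other assignment is strictly worse.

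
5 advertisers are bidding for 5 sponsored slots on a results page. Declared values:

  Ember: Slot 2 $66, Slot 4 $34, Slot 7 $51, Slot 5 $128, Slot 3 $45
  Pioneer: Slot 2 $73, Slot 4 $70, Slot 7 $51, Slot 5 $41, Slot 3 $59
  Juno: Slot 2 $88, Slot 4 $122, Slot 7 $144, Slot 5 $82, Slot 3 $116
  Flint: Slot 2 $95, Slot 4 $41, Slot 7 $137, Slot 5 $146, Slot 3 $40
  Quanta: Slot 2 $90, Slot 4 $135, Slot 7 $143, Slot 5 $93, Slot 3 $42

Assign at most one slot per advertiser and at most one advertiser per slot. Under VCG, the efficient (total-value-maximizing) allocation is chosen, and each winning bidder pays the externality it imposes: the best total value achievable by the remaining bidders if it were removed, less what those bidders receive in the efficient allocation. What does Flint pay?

Efficient allocation: Ember→Slot 5 ($128), Pioneer→Slot 2 ($73), Juno→Slot 3 ($116), Flint→Slot 7 ($137), Quanta→Slot 4 ($135); total welfare W = $589.
Flint receives Slot 7 at value $137, so the others get W − 137 = $452.
Without Flint: best allocation of the remaining 4 bidders over all 5 slots is Ember→Slot 5 ($128), Pioneer→Slot 2 ($73), Juno→Slot 7 ($144), Quanta→Slot 4 ($135), total $480.
VCG payment = (others' best without Flint) − (others' welfare with Flint) = 480 − 452 = $28.

Flint pays $28.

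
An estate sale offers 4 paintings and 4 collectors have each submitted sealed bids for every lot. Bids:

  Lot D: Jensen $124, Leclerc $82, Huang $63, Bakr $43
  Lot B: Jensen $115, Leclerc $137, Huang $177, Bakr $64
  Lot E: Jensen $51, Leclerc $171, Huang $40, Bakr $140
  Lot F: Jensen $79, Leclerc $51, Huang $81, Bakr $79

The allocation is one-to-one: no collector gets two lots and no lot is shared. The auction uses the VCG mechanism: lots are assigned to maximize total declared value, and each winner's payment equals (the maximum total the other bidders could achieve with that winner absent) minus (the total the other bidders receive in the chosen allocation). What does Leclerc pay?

Leclerc pays $61.

Efficient allocation: Jensen→Lot D ($124), Leclerc→Lot E ($171), Huang→Lot B ($177), Bakr→Lot F ($79); total welfare W = $551.
Leclerc receives Lot E at value $171, so the others get W − 171 = $380.
Without Leclerc: best allocation of the remaining 3 bidders over all 4 lots is Jensen→Lot D ($124), Huang→Lot B ($177), Bakr→Lot E ($140), total $441.
VCG payment = (others' best without Leclerc) − (others' welfare with Leclerc) = 441 − 380 = $61.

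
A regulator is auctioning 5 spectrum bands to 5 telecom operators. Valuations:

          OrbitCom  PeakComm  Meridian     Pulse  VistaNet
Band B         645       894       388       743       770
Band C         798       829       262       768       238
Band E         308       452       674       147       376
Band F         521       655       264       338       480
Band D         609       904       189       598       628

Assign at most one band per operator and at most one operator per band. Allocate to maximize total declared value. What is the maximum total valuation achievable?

Treat this as an assignment problem: match each operator to one band.
Optimal: OrbitCom→Band F ($521M), PeakComm→Band D ($904M), Meridian→Band E ($674M), Pulse→Band C ($768M), VistaNet→Band B ($770M) — total 521+904+674+768+770 = $3637M.
Column-greedy (each band in turn goes to its best remaining operator) gives $3444M, worse by 193.
Next-best assignment: OrbitCom→Band C, PeakComm→Band D, Meridian→Band E, Pulse→Band B, VistaNet→Band F = $3599M.
Checked against all permutations: $3637M is optimal.

Maximum total: $3637M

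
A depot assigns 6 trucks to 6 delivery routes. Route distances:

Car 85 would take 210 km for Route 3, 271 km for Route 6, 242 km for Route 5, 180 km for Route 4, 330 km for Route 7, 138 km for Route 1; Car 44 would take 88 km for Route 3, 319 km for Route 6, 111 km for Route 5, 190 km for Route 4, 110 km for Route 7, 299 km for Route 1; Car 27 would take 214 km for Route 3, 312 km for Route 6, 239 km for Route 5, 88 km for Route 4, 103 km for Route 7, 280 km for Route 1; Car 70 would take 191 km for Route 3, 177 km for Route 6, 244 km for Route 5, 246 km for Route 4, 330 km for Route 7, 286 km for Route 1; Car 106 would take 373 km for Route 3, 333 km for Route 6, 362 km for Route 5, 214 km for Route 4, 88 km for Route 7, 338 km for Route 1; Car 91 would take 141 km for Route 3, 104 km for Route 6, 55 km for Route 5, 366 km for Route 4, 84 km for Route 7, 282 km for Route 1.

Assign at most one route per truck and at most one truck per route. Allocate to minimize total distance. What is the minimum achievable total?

Treat this as an assignment problem: match each truck to one route.
Optimal: Car 85→Route 1 (138 km), Car 44→Route 3 (88 km), Car 27→Route 4 (88 km), Car 70→Route 6 (177 km), Car 106→Route 7 (88 km), Car 91→Route 5 (55 km) — total 138+88+88+177+88+55 = 634 km.
Column-greedy (each route in turn goes to its cheapest remaining truck) gives 985 km, worse by 351.

Min total: 634 km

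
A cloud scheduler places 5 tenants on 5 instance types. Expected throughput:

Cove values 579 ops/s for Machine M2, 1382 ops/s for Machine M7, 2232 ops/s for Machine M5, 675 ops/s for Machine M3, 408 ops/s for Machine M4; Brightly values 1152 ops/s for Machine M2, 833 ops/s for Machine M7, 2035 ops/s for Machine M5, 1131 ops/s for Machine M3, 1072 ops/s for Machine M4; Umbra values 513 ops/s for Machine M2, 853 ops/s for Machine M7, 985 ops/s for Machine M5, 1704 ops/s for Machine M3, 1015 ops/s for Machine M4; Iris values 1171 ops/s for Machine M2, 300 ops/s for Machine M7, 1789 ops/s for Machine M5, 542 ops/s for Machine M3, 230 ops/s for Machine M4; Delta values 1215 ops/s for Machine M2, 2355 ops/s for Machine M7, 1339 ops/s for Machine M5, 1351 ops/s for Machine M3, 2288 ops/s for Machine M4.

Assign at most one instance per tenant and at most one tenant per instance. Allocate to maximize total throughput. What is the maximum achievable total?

Max total: 8580 ops/s

This is the linear assignment problem.
Optimal: Cove→Machine M7 (1382 ops/s), Brightly→Machine M5 (2035 ops/s), Umbra→Machine M3 (1704 ops/s), Iris→Machine M2 (1171 ops/s), Delta→Machine M4 (2288 ops/s) — total 1382+2035+1704+1171+2288 = 8580 ops/s.
Column-greedy (each instance in turn goes to its best remaining tenant) gives 6566 ops/s, worse by 2014.
No other one-to-one assignment exceeds 8580 ops/s.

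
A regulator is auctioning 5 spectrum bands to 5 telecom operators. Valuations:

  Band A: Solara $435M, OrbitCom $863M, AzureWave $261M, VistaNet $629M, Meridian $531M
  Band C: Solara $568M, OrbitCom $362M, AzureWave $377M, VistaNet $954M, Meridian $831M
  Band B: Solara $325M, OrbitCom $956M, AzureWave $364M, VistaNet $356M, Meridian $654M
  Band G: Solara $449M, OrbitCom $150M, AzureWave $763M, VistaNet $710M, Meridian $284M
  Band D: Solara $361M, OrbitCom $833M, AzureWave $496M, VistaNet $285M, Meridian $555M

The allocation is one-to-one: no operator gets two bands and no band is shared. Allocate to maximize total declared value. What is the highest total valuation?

Max total: $3663M

Optimal: Solara→Band A ($435M), OrbitCom→Band B ($956M), AzureWave→Band G ($763M), VistaNet→Band C ($954M), Meridian→Band D ($555M) — total 435+956+763+954+555 = $3663M.
Column-greedy (each band in turn goes to its best remaining operator) gives $3595M, worse by 68.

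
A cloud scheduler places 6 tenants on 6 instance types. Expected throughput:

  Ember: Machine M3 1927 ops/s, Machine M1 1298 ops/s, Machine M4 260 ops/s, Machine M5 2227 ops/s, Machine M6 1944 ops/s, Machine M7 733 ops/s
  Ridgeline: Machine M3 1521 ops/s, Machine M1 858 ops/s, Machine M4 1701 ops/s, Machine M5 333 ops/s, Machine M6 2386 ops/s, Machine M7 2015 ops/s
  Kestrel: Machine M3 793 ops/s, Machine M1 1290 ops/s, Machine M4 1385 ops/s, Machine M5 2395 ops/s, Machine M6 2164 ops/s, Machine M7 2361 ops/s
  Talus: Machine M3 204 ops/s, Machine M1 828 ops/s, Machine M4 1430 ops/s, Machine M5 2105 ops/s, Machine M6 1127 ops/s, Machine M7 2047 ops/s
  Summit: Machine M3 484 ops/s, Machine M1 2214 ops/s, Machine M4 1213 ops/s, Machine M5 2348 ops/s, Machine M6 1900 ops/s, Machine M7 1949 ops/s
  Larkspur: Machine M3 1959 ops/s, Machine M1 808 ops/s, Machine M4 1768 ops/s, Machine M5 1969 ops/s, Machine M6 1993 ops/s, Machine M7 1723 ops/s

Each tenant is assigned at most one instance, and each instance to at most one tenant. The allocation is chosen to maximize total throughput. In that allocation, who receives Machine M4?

Larkspur receives Machine M4.

This is a one-to-one assignment (maximum-weight bipartite matching).
Optimal: Ember→Machine M3 (1927 ops/s), Ridgeline→Machine M6 (2386 ops/s), Kestrel→Machine M7 (2361 ops/s), Talus→Machine M5 (2105 ops/s), Summit→Machine M1 (2214 ops/s), Larkspur→Machine M4 (1768 ops/s) — total 1927+2386+2361+2105+2214+1768 = 12761 ops/s.
Column-greedy (each instance in turn goes to its best remaining tenant) gives 12260 ops/s, worse by 501.
Next-best assignment: Ember→Machine M3, Ridgeline→Machine M6, Kestrel→Machine M5, Talus→Machine M7, Summit→Machine M1, Larkspur→Machine M4 = 12737 ops/s.
Larkspur's own top instance is Machine M6 (1993 ops/s), but forcing Larkspur→Machine M6 and reassigning the rest optimally gives only 12301 ops/s — worse by 460.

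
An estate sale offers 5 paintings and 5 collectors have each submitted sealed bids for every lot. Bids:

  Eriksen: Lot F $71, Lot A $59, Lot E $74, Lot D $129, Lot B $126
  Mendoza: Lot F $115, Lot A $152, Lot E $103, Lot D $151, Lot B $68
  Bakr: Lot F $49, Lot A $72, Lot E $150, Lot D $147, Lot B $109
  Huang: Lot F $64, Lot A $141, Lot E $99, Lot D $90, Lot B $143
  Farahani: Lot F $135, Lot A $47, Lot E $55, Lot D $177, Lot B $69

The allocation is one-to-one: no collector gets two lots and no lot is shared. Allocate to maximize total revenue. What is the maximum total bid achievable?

Optimal: Eriksen→Lot D ($129), Mendoza→Lot A ($152), Bakr→Lot E ($150), Huang→Lot B ($143), Farahani→Lot F ($135) — total 129+152+150+143+135 = $709.
Max-entry greedy (repeatedly take the single best remaining cell) gives $693, worse by 16.
No other one-to-one assignment exceeds $709.

Maximum total: $709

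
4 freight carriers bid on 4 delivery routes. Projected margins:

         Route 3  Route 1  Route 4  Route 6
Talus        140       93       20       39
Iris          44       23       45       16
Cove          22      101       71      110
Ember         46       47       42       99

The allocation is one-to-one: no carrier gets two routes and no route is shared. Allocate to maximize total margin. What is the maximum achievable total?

Max total: $385k

Optimal: Talus→Route 3 ($140k), Iris→Route 4 ($45k), Cove→Route 1 ($101k), Ember→Route 6 ($99k) — total 140+45+101+99 = $385k.
Max-entry greedy (repeatedly take the single best remaining cell) gives $342k, worse by 43.
Every other assignment is strictly worse.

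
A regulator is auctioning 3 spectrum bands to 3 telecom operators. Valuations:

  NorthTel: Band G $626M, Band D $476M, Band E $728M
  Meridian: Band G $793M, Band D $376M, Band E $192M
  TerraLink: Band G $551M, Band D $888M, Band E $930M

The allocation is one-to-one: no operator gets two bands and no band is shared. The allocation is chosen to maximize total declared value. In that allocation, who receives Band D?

Treat this as an assignment problem: match each operator to one band.
Optimal: NorthTel→Band E ($728M), Meridian→Band G ($793M), TerraLink→Band D ($888M) — total 728+793+888 = $2409M.
Max-entry greedy (repeatedly take the single best remaining cell) gives $2199M, worse by 210.
TerraLink's own top band is Band E ($930M), but forcing TerraLink→Band E and reassigning the rest optimally gives only $2199M — worse by 210.

TerraLink receives Band D.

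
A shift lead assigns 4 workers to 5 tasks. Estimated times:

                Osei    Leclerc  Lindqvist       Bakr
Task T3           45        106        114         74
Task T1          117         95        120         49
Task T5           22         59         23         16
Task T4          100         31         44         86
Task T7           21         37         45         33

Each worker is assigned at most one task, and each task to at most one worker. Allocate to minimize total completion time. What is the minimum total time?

Optimal: Osei→Task T7 (21 min), Leclerc→Task T4 (31 min), Lindqvist→Task T5 (23 min), Bakr→Task T1 (49 min) — total 21+31+23+49 = 124 min.
Column-greedy (each task in turn goes to its cheapest remaining worker) gives 148 min, worse by 24.
Every other assignment is strictly worse.

Min total: 124 min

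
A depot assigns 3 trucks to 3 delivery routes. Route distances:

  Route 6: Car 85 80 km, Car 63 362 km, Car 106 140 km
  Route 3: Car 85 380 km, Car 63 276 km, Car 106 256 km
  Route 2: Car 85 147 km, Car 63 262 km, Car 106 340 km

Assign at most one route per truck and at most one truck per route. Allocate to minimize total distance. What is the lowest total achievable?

This is the linear assignment problem.
Optimal: Car 85→Route 2 (147 km), Car 63→Route 3 (276 km), Car 106→Route 6 (140 km) — total 147+276+140 = 563 km.
Column-greedy (each route in turn goes to its cheapest remaining truck) gives 598 km, worse by 35.

Minimum total: 563 km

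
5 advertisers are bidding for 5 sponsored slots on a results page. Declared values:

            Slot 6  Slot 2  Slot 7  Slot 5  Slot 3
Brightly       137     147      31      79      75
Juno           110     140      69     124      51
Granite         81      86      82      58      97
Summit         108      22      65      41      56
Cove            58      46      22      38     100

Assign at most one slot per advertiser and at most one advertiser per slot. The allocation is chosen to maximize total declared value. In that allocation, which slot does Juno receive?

Juno receives Slot 5.

Optimal: Brightly→Slot 2 ($147), Juno→Slot 5 ($124), Granite→Slot 7 ($82), Summit→Slot 6 ($108), Cove→Slot 3 ($100) — total 147+124+82+108+100 = $561.
Row-greedy (each advertiser in turn takes its best remaining slot) gives $498, worse by 63.
Swapping Brightly↔Cove (Brightly→Slot 3 $75, Cove→Slot 2 $46) loses 126.
Juno's own top slot is Slot 2 ($140), but forcing Juno→Slot 2 and reassigning the rest optimally gives only $509 — worse by 52.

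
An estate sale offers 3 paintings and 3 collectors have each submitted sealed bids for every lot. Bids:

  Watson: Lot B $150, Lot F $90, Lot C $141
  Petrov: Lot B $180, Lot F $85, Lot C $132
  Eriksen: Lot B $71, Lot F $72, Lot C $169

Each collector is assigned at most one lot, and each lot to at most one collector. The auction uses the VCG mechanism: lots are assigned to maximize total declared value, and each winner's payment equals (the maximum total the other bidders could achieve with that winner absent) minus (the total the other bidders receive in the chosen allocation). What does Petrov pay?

Petrov pays $60.

Efficient allocation: Watson→Lot F ($90), Petrov→Lot B ($180), Eriksen→Lot C ($169); total welfare W = $439.
Petrov receives Lot B at value $180, so the others get W − 180 = $259.
Without Petrov: best allocation of the remaining 2 bidders over all 3 lots is Watson→Lot B ($150), Eriksen→Lot C ($169), total $319.
VCG payment = (others' best without Petrov) − (others' welfare with Petrov) = 319 − 259 = $60.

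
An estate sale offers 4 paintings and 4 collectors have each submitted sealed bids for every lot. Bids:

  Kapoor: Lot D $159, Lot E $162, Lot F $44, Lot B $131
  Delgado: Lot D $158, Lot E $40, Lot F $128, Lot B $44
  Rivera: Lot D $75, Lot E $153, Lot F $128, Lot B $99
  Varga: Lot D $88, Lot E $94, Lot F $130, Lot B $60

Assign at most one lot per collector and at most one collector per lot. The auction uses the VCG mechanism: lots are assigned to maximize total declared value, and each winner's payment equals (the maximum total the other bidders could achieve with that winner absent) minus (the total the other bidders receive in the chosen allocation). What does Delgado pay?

Delgado pays $28.

Efficient allocation: Kapoor→Lot B ($131), Delgado→Lot D ($158), Rivera→Lot E ($153), Varga→Lot F ($130); total welfare W = $572.
Delgado receives Lot D at value $158, so the others get W − 158 = $414.
Without Delgado: best allocation of the remaining 3 bidders over all 4 lots is Kapoor→Lot D ($159), Rivera→Lot E ($153), Varga→Lot F ($130), total $442.
VCG payment = (others' best without Delgado) − (others' welfare with Delgado) = 442 − 414 = $28.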